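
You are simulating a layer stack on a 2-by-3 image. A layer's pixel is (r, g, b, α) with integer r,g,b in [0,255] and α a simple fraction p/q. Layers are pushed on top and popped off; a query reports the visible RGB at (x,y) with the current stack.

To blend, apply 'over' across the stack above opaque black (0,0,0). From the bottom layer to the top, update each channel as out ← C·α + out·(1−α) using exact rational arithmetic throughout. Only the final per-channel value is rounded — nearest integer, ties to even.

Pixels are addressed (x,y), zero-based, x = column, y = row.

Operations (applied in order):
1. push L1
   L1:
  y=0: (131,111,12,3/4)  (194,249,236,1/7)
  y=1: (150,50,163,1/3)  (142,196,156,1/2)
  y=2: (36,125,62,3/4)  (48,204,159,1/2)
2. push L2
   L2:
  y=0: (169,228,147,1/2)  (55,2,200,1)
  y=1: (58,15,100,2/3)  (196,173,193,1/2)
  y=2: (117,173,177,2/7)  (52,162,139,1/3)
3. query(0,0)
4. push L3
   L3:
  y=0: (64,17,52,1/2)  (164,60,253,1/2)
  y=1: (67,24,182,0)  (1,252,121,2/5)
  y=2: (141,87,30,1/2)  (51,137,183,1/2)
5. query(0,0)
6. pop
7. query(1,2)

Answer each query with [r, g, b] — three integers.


query (0,0) [L1,L2] — begin 0,0,0
+L1 (α=3/4) → [393/4, 333/4, 9]
+L2 (α=1/2) → [1069/8, 1245/8, 78]
rounded: [134, 156, 78]

query (0,0) [L1,L2,L3] — begin 0,0,0
+L1 (α=3/4) → [393/4, 333/4, 9]
+L2 (α=1/2) → [1069/8, 1245/8, 78]
+L3 (α=1/2) → [1581/16, 1381/16, 65]
rounded: [99, 86, 65]

query (1,2) [L1,L2] — begin 0,0,0
L1 α=1/2: [24, 102, 159/2]
L2 α=1/3: [100/3, 122, 298/3]
rounded: [33, 122, 99]


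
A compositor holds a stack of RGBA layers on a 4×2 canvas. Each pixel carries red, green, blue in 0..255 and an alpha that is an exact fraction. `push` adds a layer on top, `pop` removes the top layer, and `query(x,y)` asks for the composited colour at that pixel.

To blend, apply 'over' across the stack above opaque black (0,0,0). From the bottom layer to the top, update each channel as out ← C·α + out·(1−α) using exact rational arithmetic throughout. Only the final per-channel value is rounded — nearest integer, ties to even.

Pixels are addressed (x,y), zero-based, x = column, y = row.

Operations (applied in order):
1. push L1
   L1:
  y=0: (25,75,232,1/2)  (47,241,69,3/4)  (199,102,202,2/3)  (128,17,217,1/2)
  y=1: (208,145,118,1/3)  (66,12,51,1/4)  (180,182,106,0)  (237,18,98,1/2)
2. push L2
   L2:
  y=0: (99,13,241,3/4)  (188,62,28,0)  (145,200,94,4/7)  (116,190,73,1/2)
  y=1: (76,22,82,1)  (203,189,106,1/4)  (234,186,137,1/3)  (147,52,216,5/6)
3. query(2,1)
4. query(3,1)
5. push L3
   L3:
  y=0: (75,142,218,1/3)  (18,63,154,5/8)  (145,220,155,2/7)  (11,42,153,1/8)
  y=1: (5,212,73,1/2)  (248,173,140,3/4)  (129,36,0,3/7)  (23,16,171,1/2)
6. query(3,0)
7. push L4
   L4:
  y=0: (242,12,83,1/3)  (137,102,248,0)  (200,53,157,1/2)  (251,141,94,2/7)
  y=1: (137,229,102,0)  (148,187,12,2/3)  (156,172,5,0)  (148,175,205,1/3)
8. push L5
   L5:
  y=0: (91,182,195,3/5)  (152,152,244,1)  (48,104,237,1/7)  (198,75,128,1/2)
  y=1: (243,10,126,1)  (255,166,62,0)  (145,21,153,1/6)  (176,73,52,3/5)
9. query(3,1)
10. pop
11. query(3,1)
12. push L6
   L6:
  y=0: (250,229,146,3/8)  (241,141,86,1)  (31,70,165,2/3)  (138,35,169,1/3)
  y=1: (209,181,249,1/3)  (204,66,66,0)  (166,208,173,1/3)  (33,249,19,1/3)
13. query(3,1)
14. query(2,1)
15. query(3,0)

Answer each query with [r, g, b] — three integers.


query (2,1) [L1,L2] — begin 0,0,0
+L1 (α=0) → [0, 0, 0]
+L2 (α=1/3) → [78, 62, 137/3]
= [78, 62, 46]

query (3,1) [L1,L2] — begin 0,0,0
L1 α=1/2: [237/2, 9, 49]
L2 α=5/6: [569/4, 269/6, 1129/6]
= [142, 45, 188]

at x=3,y=0 over L1,L2,L3:
L1 α=1/2: [64, 17/2, 217/2]
L2 α=1/2: [90, 397/4, 363/4]
L3 α=1/8: [641/8, 2947/32, 3153/32]
= [80, 92, 99]

(3,1) stack=L1,L2,L3,L4,L5; from [0,0,0]:
after L1 α=1/2: [237/2, 9, 49]
after L2 α=5/6: [569/4, 269/6, 1129/6]
after L3 α=1/2: [661/8, 365/12, 2155/12]
after L4 α=1/3: [1253/12, 1415/18, 3385/18]
after L5 α=3/5: [4421/30, 3386/45, 4789/45]
→ [147, 75, 106]

at x=3,y=1 over L1,L2,L3,L4:
+L1 (α=1/2) → [237/2, 9, 49]
+L2 (α=5/6) → [569/4, 269/6, 1129/6]
+L3 (α=1/2) → [661/8, 365/12, 2155/12]
+L4 (α=1/3) → [1253/12, 1415/18, 3385/18]
rounded: [104, 79, 188]

(3,1) stack=L1,L2,L3,L4,L6; from [0,0,0]:
L1 α=1/2: [237/2, 9, 49]
L2 α=5/6: [569/4, 269/6, 1129/6]
L3 α=1/2: [661/8, 365/12, 2155/12]
L4 α=1/3: [1253/12, 1415/18, 3385/18]
L6 α=1/3: [1451/18, 3656/27, 3556/27]
= [81, 135, 132]

(2,1) stack=L1,L2,L3,L4,L6; from [0,0,0]:
after L1 α=0: [0, 0, 0]
after L2 α=1/3: [78, 62, 137/3]
after L3 α=3/7: [699/7, 356/7, 548/21]
after L4 α=0: [699/7, 356/7, 548/21]
after L6 α=1/3: [2560/21, 2168/21, 4729/63]
→ [122, 103, 75]

query (3,0) [L1,L2,L3,L4,L6] — begin 0,0,0
after L1 α=1/2: [64, 17/2, 217/2]
after L2 α=1/2: [90, 397/4, 363/4]
after L3 α=1/8: [641/8, 2947/32, 3153/32]
after L4 α=2/7: [7221/56, 23759/224, 21781/224]
after L6 α=1/3: [3695/28, 27679/336, 40709/336]
→ [132, 82, 121]


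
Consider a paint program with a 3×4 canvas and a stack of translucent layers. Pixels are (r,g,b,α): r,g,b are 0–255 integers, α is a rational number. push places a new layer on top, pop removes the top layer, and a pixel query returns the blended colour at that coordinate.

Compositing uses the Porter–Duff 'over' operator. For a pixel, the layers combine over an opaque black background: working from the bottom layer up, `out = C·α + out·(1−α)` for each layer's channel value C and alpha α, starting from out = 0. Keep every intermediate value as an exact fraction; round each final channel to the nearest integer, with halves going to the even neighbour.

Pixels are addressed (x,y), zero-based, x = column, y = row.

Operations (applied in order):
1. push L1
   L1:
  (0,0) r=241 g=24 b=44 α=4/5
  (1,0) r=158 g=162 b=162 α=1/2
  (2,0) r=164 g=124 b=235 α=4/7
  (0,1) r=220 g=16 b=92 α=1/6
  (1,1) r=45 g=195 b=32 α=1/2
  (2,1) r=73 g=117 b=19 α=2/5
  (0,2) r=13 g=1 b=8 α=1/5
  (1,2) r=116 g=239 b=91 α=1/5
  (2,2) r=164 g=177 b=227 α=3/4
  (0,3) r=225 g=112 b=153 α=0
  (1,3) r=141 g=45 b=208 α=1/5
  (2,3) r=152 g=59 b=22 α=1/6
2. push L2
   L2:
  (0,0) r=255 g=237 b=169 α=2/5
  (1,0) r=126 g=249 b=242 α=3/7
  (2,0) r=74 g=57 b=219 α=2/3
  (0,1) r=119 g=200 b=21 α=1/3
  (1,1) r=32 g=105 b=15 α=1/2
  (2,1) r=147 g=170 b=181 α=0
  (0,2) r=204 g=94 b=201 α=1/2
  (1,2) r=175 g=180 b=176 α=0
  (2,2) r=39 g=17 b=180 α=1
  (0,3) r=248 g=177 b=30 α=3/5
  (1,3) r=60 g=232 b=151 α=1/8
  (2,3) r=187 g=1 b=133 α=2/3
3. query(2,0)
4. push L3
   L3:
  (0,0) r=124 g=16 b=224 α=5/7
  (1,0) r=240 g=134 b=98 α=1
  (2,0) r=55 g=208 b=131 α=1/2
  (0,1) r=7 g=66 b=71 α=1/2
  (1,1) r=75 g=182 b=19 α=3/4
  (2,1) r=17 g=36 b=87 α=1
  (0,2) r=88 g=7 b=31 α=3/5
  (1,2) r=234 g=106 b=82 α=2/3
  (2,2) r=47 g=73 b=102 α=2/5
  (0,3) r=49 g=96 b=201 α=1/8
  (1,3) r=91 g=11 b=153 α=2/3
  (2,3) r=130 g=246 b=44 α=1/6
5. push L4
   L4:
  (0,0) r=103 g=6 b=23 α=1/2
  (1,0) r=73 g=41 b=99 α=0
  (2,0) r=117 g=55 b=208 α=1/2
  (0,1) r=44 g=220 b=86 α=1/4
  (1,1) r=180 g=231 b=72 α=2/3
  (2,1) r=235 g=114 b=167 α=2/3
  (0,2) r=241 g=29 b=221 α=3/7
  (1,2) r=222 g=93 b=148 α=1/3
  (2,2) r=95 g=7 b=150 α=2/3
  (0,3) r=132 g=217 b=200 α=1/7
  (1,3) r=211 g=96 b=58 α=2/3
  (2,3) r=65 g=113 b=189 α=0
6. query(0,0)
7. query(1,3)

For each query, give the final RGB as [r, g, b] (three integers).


query (2,0) [L1,L2] — begin 0,0,0
after L1 α=4/7: [656/7, 496/7, 940/7]
after L2 α=2/3: [564/7, 1294/21, 4006/21]
= [81, 62, 191]

(0,0) stack=L1,L2,L3,L4; from [0,0,0]:
after L1 α=4/5: [964/5, 96/5, 176/5]
after L2 α=2/5: [5442/25, 2658/25, 2218/25]
after L3 α=5/7: [26384/175, 7316/175, 32436/175]
after L4 α=1/2: [44409/350, 4183/175, 36461/350]
= [127, 24, 104]

(1,3) stack=L1,L2,L3,L4; from [0,0,0]:
L1 α=1/5: [141/5, 9, 208/5]
L2 α=1/8: [1287/40, 295/8, 2211/40]
L3 α=2/3: [8567/120, 157/8, 4817/40]
L4 α=2/3: [59207/360, 1693/24, 9457/120]
→ [164, 71, 79]


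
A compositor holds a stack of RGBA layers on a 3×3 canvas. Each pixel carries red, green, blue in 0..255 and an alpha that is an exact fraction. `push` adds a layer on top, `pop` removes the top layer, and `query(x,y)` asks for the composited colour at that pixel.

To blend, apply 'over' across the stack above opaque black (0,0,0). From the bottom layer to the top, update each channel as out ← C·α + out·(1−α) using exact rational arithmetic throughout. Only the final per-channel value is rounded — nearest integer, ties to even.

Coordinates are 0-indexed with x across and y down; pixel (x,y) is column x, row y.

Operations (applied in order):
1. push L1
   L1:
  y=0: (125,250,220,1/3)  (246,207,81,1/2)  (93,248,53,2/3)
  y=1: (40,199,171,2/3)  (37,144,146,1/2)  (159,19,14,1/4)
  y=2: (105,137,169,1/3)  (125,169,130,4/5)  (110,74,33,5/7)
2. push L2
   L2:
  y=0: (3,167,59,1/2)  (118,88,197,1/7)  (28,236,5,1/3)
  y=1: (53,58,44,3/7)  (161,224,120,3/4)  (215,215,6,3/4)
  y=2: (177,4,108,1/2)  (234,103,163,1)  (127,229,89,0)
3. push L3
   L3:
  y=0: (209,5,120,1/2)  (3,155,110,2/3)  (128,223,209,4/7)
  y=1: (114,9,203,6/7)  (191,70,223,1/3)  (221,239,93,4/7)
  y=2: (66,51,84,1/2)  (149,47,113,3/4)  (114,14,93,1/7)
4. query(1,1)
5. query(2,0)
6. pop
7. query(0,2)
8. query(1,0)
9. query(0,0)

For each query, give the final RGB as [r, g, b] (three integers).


(1,1) stack=L1,L2,L3; from [0,0,0]:
+L1 (α=1/2) → [37/2, 72, 73]
+L2 (α=3/4) → [1003/8, 186, 433/4]
+L3 (α=1/3) → [589/4, 442/3, 293/2]
= [147, 147, 146]

query (2,0) [L1,L2,L3] — begin 0,0,0
+L1 (α=2/3) → [62, 496/3, 106/3]
+L2 (α=1/3) → [152/3, 1700/9, 227/9]
+L3 (α=4/7) → [664/7, 4376/21, 2735/21]
rounded: [95, 208, 130]

query (0,2) [L1,L2] — begin 0,0,0
L1 α=1/3: [35, 137/3, 169/3]
L2 α=1/2: [106, 149/6, 493/6]
rounded: [106, 25, 82]

at x=1,y=0 over L1,L2:
after L1 α=1/2: [123, 207/2, 81/2]
after L2 α=1/7: [856/7, 709/7, 440/7]
rounded: [122, 101, 63]

query (0,0) [L1,L2] — begin 0,0,0
after L1 α=1/3: [125/3, 250/3, 220/3]
after L2 α=1/2: [67/3, 751/6, 397/6]
→ [22, 125, 66]


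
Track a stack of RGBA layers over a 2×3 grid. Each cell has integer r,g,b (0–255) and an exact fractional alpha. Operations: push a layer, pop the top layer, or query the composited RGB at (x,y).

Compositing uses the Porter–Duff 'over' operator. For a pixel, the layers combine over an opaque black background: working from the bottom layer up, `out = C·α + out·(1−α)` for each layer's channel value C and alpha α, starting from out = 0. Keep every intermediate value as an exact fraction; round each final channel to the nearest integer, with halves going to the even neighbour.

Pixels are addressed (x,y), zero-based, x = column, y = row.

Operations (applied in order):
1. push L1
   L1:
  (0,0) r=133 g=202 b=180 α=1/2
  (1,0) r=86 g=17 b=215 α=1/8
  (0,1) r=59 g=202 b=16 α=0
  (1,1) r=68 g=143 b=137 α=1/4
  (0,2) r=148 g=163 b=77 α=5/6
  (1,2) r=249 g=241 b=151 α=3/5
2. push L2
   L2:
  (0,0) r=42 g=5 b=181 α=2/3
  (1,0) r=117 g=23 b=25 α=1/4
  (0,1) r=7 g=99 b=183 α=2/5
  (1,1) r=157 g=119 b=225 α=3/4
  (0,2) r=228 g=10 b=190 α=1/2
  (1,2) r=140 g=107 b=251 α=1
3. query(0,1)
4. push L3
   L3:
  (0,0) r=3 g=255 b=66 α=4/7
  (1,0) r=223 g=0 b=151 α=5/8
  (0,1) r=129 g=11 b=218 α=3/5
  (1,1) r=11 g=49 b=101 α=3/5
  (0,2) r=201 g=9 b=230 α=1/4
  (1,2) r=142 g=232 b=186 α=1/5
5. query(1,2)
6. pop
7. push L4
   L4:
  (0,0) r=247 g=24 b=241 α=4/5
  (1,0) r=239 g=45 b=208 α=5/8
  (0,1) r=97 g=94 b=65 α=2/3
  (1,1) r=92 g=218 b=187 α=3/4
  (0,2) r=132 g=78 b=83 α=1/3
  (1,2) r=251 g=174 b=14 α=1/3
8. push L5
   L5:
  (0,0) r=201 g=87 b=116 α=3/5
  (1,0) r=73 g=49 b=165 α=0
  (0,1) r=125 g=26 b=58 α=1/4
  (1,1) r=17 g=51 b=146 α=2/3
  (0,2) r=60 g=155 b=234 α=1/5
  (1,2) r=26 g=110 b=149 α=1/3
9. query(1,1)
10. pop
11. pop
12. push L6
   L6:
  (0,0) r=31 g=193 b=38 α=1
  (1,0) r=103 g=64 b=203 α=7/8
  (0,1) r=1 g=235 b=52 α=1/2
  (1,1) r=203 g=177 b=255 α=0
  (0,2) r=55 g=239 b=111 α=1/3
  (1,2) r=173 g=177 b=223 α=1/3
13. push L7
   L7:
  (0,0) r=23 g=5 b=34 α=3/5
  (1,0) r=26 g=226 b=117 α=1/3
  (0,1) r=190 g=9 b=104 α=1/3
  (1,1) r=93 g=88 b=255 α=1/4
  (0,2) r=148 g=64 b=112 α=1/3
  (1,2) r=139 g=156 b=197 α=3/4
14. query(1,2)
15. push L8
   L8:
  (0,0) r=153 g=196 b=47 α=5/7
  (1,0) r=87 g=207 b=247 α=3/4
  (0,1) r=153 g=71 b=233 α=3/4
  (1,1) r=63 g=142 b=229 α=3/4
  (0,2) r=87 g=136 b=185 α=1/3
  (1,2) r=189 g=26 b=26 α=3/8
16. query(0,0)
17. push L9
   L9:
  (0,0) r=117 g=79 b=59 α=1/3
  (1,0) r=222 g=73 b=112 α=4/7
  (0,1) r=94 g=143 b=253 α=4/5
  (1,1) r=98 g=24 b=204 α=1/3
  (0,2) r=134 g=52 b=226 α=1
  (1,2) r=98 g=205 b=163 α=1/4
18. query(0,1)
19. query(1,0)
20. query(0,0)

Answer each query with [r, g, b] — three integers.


query (0,1) [L1,L2] — begin 0,0,0
after L1 α=0: [0, 0, 0]
after L2 α=2/5: [14/5, 198/5, 366/5]
→ [3, 40, 73]

at x=1,y=2 over L1,L2,L3:
after L1 α=3/5: [747/5, 723/5, 453/5]
after L2 α=1: [140, 107, 251]
after L3 α=1/5: [702/5, 132, 238]
= [140, 132, 238]

at x=1,y=1 over L1,L2,L4,L5:
+L1 (α=1/4) → [17, 143/4, 137/4]
+L2 (α=3/4) → [122, 1571/16, 2837/16]
+L4 (α=3/4) → [199/2, 12035/64, 11813/64]
+L5 (α=2/3) → [89/2, 18563/192, 10167/64]
→ [44, 97, 159]

(1,2) stack=L1,L2,L6,L7; from [0,0,0]:
after L1 α=3/5: [747/5, 723/5, 453/5]
after L2 α=1: [140, 107, 251]
after L6 α=1/3: [151, 391/3, 725/3]
after L7 α=3/4: [142, 1795/12, 1249/6]
→ [142, 150, 208]

(0,0) stack=L1,L2,L6,L7,L8; from [0,0,0]:
L1 α=1/2: [133/2, 101, 90]
L2 α=2/3: [301/6, 37, 452/3]
L6 α=1: [31, 193, 38]
L7 α=3/5: [131/5, 401/5, 178/5]
L8 α=5/7: [4087/35, 5702/35, 1531/35]
rounded: [117, 163, 44]

(0,1) stack=L1,L2,L6,L7,L8,L9; from [0,0,0]:
+L1 (α=0) → [0, 0, 0]
+L2 (α=2/5) → [14/5, 198/5, 366/5]
+L6 (α=1/2) → [19/10, 1373/10, 313/5]
+L7 (α=1/3) → [323/5, 1418/15, 382/5]
+L8 (α=3/4) → [1309/10, 4613/60, 3877/20]
+L9 (α=4/5) → [5069/50, 38933/300, 24117/100]
→ [101, 130, 241]

query (1,0) [L1,L2,L6,L7,L8,L9] — begin 0,0,0
+L1 (α=1/8) → [43/4, 17/8, 215/8]
+L2 (α=1/4) → [597/16, 235/32, 845/32]
+L6 (α=7/8) → [12133/128, 14571/256, 46317/256]
+L7 (α=1/3) → [4599/64, 43499/384, 20431/128]
+L8 (α=3/4) → [21303/256, 281963/1536, 115279/512]
+L9 (α=4/7) → [291237/1792, 431467/3584, 575213/3584]
= [163, 120, 160]

(0,0) stack=L1,L2,L6,L7,L8,L9; from [0,0,0]:
L1 α=1/2: [133/2, 101, 90]
L2 α=2/3: [301/6, 37, 452/3]
L6 α=1: [31, 193, 38]
L7 α=3/5: [131/5, 401/5, 178/5]
L8 α=5/7: [4087/35, 5702/35, 1531/35]
L9 α=1/3: [12269/105, 4723/35, 1709/35]
→ [117, 135, 49]


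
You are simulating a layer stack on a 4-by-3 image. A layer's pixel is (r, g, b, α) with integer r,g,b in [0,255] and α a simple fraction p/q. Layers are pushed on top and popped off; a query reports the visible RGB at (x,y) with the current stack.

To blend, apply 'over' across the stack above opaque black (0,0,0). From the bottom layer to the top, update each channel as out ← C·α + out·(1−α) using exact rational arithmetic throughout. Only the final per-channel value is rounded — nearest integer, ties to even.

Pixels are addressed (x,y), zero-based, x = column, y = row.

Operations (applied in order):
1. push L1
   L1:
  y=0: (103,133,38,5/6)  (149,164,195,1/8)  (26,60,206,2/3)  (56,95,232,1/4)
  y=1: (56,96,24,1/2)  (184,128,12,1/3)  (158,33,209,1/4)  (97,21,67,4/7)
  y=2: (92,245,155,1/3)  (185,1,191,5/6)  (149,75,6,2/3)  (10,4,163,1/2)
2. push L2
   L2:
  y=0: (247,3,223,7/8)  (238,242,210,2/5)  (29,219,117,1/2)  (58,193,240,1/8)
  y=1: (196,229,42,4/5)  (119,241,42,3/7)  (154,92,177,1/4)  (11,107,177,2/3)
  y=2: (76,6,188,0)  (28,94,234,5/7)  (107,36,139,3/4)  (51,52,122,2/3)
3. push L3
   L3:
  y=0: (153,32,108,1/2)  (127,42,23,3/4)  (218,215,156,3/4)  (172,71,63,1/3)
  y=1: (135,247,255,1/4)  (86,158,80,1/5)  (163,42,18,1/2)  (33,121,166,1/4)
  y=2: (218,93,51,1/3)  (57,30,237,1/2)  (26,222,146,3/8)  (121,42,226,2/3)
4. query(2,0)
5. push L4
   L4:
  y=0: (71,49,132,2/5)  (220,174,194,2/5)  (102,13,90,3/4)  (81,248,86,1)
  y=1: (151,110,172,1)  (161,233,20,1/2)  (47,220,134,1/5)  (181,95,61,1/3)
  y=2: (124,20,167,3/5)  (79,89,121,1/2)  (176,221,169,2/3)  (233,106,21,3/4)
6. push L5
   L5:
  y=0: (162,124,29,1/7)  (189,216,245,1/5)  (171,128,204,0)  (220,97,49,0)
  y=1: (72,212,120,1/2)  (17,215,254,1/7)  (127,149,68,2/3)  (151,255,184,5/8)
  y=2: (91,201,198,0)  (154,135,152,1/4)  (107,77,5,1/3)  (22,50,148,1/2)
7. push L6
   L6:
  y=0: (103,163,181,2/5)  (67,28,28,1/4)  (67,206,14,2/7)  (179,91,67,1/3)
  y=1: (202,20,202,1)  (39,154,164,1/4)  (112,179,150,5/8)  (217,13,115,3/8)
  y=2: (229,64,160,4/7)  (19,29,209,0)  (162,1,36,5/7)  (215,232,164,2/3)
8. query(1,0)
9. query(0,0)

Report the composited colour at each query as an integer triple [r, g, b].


at x=2,y=0 over L1,L2,L3:
after L1 α=2/3: [52/3, 40, 412/3]
after L2 α=1/2: [139/6, 259/2, 763/6]
after L3 α=3/4: [4063/24, 1549/8, 3571/24]
→ [169, 194, 149]

at x=1,y=0 over L1,L2,L3,L4,L5,L6:
L1 α=1/8: [149/8, 41/2, 195/8]
L2 α=2/5: [851/8, 1091/10, 789/8]
L3 α=3/4: [3899/32, 2351/40, 1341/32]
L4 α=2/5: [25777/160, 20973/200, 16439/160]
L5 α=1/5: [33337/200, 31773/250, 26239/200]
L6 α=1/4: [113411/800, 102319/1000, 84317/800]
→ [142, 102, 105]

at x=0,y=0 over L1,L2,L3,L4,L5,L6:
+L1 (α=5/6) → [515/6, 665/6, 95/3]
+L2 (α=7/8) → [10889/48, 791/48, 2389/12]
+L3 (α=1/2) → [18233/96, 2327/96, 3685/24]
+L4 (α=2/5) → [22777/160, 5463/160, 5797/40]
+L5 (α=1/7) → [11613/80, 26309/560, 17971/140]
+L6 (α=2/5) → [51319/400, 261487/2800, 104593/700]
rounded: [128, 93, 149]


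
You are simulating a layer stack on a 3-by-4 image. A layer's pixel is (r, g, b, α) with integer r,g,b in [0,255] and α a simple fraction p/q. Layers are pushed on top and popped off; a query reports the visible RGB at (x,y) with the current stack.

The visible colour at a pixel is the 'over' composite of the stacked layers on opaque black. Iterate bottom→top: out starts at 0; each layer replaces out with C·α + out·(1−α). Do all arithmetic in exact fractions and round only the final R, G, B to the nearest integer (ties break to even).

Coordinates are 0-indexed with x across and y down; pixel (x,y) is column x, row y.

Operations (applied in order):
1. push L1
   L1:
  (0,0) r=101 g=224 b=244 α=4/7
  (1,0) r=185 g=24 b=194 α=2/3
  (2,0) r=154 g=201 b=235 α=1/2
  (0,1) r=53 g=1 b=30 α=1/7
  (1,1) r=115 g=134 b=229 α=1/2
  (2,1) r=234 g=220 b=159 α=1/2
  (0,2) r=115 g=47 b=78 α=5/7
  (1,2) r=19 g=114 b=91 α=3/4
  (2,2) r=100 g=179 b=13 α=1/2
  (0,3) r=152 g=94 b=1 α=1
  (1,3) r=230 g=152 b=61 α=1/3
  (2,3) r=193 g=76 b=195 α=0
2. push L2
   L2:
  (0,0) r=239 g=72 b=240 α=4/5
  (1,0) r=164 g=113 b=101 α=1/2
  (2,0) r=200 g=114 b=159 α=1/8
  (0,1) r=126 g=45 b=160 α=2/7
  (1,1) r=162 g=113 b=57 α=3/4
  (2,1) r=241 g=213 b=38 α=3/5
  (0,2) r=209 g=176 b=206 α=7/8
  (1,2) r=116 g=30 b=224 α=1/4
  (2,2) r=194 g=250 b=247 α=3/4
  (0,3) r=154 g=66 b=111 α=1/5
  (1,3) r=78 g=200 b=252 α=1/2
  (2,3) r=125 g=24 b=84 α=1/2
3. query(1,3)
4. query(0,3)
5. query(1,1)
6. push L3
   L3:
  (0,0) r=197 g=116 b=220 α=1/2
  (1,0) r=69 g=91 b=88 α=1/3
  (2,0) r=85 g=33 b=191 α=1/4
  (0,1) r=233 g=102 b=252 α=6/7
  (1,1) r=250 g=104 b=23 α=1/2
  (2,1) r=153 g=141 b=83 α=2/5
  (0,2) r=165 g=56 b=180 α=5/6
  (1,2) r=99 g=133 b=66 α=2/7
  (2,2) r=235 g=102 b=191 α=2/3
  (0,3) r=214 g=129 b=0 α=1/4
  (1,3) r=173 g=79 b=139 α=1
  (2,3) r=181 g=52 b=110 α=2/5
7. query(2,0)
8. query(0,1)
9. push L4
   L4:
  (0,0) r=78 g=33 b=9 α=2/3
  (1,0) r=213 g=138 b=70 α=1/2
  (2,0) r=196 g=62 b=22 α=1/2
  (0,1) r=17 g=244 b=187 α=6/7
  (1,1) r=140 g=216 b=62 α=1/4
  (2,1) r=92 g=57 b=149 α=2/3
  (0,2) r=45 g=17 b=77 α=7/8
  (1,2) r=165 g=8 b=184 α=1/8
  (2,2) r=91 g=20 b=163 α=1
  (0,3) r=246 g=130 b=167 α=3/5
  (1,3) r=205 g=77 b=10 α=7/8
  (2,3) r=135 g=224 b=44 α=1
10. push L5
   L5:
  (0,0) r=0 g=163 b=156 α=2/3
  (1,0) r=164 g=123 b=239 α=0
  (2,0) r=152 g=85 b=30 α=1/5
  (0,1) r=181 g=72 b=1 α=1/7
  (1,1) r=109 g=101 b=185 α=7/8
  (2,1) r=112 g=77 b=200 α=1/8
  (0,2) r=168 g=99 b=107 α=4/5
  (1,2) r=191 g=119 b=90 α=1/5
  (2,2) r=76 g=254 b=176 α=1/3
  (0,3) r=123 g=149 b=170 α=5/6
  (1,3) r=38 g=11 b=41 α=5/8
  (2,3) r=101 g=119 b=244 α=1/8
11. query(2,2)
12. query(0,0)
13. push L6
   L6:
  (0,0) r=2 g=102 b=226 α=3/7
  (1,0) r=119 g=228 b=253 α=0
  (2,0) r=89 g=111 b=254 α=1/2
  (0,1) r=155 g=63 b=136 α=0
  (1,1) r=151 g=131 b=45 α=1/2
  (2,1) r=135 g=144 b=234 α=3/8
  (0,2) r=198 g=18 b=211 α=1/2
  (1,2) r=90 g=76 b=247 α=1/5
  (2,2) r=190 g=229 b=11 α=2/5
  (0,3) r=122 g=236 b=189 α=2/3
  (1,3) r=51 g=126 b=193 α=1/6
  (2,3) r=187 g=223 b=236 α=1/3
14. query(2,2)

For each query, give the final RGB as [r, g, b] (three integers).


(1,3) stack=L1,L2; from [0,0,0]:
L1 α=1/3: [230/3, 152/3, 61/3]
L2 α=1/2: [232/3, 376/3, 817/6]
rounded: [77, 125, 136]

query (0,3) [L1,L2] — begin 0,0,0
after L1 α=1: [152, 94, 1]
after L2 α=1/5: [762/5, 442/5, 23]
→ [152, 88, 23]

at x=1,y=1 over L1,L2:
L1 α=1/2: [115/2, 67, 229/2]
L2 α=3/4: [1087/8, 203/2, 571/8]
→ [136, 102, 71]

at x=2,y=0 over L1,L2,L3:
+L1 (α=1/2) → [77, 201/2, 235/2]
+L2 (α=1/8) → [739/8, 1635/16, 1963/16]
+L3 (α=1/4) → [2897/32, 5433/64, 8945/64]
rounded: [91, 85, 140]

(0,1) stack=L1,L2,L3; from [0,0,0]:
after L1 α=1/7: [53/7, 1/7, 30/7]
after L2 α=2/7: [2029/49, 635/49, 2390/49]
after L3 α=6/7: [70531/343, 30623/343, 76478/343]
= [206, 89, 223]

query (2,2) [L1,L2,L3,L4,L5] — begin 0,0,0
L1 α=1/2: [50, 179/2, 13/2]
L2 α=3/4: [158, 1679/8, 1495/8]
L3 α=2/3: [628/3, 3311/24, 1517/8]
L4 α=1: [91, 20, 163]
L5 α=1/3: [86, 98, 502/3]
→ [86, 98, 167]

at x=0,y=0 over L1,L2,L3,L4,L5:
+L1 (α=4/7) → [404/7, 128, 976/7]
+L2 (α=4/5) → [7096/35, 416/5, 7696/35]
+L3 (α=1/2) → [13991/70, 498/5, 7698/35]
+L4 (α=2/3) → [24911/210, 276/5, 2776/35]
+L5 (α=2/3) → [24911/630, 1906/15, 13696/105]
→ [40, 127, 130]

(2,2) stack=L1,L2,L3,L4,L5,L6; from [0,0,0]:
+L1 (α=1/2) → [50, 179/2, 13/2]
+L2 (α=3/4) → [158, 1679/8, 1495/8]
+L3 (α=2/3) → [628/3, 3311/24, 1517/8]
+L4 (α=1) → [91, 20, 163]
+L5 (α=1/3) → [86, 98, 502/3]
+L6 (α=2/5) → [638/5, 752/5, 524/5]
rounded: [128, 150, 105]


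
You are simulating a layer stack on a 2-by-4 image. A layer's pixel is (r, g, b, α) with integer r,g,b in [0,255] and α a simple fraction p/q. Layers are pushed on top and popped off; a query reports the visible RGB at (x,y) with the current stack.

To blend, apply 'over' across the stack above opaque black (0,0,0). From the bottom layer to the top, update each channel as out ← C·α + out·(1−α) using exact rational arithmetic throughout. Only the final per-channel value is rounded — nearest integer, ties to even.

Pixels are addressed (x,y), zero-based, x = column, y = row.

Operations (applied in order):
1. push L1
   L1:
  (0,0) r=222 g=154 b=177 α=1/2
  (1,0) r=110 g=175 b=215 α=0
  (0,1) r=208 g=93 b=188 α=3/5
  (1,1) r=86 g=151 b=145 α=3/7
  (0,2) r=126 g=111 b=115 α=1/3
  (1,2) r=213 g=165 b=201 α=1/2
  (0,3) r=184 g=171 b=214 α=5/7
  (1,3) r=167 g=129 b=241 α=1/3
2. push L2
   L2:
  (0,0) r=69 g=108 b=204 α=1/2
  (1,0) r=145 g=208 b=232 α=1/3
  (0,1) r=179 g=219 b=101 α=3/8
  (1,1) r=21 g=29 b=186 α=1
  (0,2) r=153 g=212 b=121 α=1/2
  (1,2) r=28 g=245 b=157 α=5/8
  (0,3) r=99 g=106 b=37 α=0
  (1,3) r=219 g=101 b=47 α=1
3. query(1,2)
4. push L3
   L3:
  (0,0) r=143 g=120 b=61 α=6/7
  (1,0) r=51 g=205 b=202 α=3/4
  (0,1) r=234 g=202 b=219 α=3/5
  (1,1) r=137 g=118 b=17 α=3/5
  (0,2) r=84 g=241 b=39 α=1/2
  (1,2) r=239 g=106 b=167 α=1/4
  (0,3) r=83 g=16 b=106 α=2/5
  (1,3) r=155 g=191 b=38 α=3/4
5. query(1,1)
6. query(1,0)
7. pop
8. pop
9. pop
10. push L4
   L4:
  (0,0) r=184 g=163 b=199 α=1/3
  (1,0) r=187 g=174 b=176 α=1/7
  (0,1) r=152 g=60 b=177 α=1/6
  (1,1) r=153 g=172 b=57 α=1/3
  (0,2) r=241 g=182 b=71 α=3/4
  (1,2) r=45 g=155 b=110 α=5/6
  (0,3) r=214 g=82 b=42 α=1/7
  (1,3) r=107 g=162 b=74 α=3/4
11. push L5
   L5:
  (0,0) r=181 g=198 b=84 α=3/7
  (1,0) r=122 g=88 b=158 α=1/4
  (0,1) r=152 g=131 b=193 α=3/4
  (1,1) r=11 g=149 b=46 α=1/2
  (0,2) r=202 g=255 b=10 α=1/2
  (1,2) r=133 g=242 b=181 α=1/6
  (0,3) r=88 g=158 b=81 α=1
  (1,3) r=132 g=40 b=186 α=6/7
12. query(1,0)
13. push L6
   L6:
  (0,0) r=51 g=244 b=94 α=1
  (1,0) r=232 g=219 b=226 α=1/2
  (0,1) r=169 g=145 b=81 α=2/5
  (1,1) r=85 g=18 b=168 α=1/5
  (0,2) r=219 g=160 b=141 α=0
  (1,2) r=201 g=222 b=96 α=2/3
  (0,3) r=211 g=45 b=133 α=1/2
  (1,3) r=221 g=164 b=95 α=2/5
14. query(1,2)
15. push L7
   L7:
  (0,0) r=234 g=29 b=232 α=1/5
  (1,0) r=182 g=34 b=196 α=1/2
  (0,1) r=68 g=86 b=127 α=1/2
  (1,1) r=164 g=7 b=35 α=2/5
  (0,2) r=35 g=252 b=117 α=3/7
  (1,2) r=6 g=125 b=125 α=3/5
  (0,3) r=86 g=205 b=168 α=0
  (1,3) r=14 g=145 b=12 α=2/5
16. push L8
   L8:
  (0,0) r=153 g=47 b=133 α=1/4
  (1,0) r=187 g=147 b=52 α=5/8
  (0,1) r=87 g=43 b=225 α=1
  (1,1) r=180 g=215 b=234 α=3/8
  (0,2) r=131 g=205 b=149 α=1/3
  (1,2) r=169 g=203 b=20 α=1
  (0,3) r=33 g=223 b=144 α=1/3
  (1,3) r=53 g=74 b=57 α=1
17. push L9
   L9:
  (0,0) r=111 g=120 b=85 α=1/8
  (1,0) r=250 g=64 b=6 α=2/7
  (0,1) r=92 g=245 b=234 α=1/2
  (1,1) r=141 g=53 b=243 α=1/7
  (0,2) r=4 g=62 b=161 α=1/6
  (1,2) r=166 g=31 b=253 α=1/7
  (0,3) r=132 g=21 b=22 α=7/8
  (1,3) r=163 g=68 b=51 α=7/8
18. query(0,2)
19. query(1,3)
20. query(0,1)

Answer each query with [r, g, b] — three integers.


query (1,2) [L1,L2] — begin 0,0,0
after L1 α=1/2: [213/2, 165/2, 201/2]
after L2 α=5/8: [919/16, 2945/16, 2173/16]
rounded: [57, 184, 136]

(1,1) stack=L1,L2,L3; from [0,0,0]:
L1 α=3/7: [258/7, 453/7, 435/7]
L2 α=1: [21, 29, 186]
L3 α=3/5: [453/5, 412/5, 423/5]
rounded: [91, 82, 85]

at x=1,y=0 over L1,L2,L3:
+L1 (α=0) → [0, 0, 0]
+L2 (α=1/3) → [145/3, 208/3, 232/3]
+L3 (α=3/4) → [151/3, 2053/12, 1025/6]
rounded: [50, 171, 171]

query (1,0) [L4,L5] — begin 0,0,0
L4 α=1/7: [187/7, 174/7, 176/7]
L5 α=1/4: [1415/28, 569/14, 817/14]
rounded: [51, 41, 58]

query (1,2) [L4,L5,L6] — begin 0,0,0
after L4 α=5/6: [75/2, 775/6, 275/3]
after L5 α=1/6: [641/12, 5327/36, 959/9]
after L6 α=2/3: [5465/36, 21311/108, 2687/27]
= [152, 197, 100]

(0,2) stack=L4,L5,L6,L7,L8,L9; from [0,0,0]:
+L4 (α=3/4) → [723/4, 273/2, 213/4]
+L5 (α=1/2) → [1531/8, 783/4, 253/8]
+L6 (α=0) → [1531/8, 783/4, 253/8]
+L7 (α=3/7) → [1741/14, 1539/7, 955/14]
+L8 (α=1/3) → [886/7, 4513/21, 666/7]
+L9 (α=1/6) → [743/7, 23867/126, 4457/42]
= [106, 189, 106]

(1,3) stack=L4,L5,L6,L7,L8,L9; from [0,0,0]:
+L4 (α=3/4) → [321/4, 243/2, 111/2]
+L5 (α=6/7) → [3489/28, 723/14, 2343/14]
+L6 (α=2/5) → [22843/140, 6761/70, 9689/70]
+L7 (α=2/5) → [72449/700, 40583/350, 30747/350]
+L8 (α=1) → [53, 74, 57]
+L9 (α=7/8) → [597/4, 275/4, 207/4]
→ [149, 69, 52]

(0,1) stack=L4,L5,L6,L7,L8,L9; from [0,0,0]:
L4 α=1/6: [76/3, 10, 59/2]
L5 α=3/4: [361/3, 403/4, 1217/8]
L6 α=2/5: [699/5, 2369/20, 4947/40]
L7 α=1/2: [1039/10, 4089/40, 10027/80]
L8 α=1: [87, 43, 225]
L9 α=1/2: [179/2, 144, 459/2]
rounded: [90, 144, 230]


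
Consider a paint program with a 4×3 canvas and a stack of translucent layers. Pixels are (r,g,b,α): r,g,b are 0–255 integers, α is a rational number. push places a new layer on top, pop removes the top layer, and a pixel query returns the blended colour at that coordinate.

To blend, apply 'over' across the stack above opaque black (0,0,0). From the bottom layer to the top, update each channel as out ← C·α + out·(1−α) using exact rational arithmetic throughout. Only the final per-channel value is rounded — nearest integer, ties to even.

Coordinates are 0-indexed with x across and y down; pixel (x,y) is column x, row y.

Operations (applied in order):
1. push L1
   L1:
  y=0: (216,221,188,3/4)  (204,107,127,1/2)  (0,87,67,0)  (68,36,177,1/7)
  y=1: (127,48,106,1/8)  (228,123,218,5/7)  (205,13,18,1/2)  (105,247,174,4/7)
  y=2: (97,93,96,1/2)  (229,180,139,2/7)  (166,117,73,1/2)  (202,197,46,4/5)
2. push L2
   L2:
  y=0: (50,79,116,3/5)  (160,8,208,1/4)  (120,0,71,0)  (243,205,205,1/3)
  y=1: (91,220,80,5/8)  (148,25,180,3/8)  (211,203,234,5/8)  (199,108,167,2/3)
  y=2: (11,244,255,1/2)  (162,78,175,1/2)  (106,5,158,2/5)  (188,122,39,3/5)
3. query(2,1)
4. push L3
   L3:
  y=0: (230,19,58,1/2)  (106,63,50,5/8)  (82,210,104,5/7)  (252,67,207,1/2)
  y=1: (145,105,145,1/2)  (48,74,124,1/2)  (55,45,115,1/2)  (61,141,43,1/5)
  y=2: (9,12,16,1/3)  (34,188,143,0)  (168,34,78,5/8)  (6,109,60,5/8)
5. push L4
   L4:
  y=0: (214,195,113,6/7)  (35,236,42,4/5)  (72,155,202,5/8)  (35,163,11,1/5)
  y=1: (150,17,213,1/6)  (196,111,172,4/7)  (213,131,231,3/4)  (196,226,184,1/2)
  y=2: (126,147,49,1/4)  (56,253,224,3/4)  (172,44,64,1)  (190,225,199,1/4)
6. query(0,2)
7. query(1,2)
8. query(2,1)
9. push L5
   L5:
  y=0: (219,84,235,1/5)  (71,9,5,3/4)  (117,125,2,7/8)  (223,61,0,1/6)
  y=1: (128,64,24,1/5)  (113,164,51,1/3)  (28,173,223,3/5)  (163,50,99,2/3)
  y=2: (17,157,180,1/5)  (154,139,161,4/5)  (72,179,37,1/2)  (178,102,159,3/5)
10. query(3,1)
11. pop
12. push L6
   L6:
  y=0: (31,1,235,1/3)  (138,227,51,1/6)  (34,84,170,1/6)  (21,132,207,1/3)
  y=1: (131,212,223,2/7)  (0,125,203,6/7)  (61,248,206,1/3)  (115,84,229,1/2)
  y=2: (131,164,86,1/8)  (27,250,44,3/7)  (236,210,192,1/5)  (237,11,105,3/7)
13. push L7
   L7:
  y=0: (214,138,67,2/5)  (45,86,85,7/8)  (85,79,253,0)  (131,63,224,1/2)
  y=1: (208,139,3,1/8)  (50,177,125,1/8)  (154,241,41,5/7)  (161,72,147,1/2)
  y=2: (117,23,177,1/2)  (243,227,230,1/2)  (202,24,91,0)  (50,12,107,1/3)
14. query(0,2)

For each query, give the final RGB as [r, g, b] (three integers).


at x=2,y=1 over L1,L2:
after L1 α=1/2: [205/2, 13/2, 9]
after L2 α=5/8: [2725/16, 2069/16, 1197/8]
rounded: [170, 129, 150]

at x=0,y=2 over L1,L2,L3,L4:
after L1 α=1/2: [97/2, 93/2, 48]
after L2 α=1/2: [119/4, 581/4, 303/2]
after L3 α=1/3: [137/6, 605/6, 319/3]
after L4 α=1/4: [389/8, 899/8, 92]
rounded: [49, 112, 92]

at x=1,y=2 over L1,L2,L3,L4:
after L1 α=2/7: [458/7, 360/7, 278/7]
after L2 α=1/2: [796/7, 453/7, 1503/14]
after L3 α=0: [796/7, 453/7, 1503/14]
after L4 α=3/4: [493/7, 2883/14, 10911/56]
= [70, 206, 195]

query (2,1) [L1,L2,L3,L4] — begin 0,0,0
+L1 (α=1/2) → [205/2, 13/2, 9]
+L2 (α=5/8) → [2725/16, 2069/16, 1197/8]
+L3 (α=1/2) → [3605/32, 2789/32, 2117/16]
+L4 (α=3/4) → [24053/128, 15365/128, 13205/64]
rounded: [188, 120, 206]

query (3,1) [L1,L2,L3,L4,L5] — begin 0,0,0
L1 α=4/7: [60, 988/7, 696/7]
L2 α=2/3: [458/3, 2500/21, 3034/21]
L3 α=1/5: [403/3, 12961/105, 13039/105]
L4 α=1/2: [991/6, 36691/210, 32359/210]
L5 α=2/3: [2947/18, 57691/630, 73939/630]
→ [164, 92, 117]

query (0,2) [L1,L2,L3,L4,L6,L7] — begin 0,0,0
L1 α=1/2: [97/2, 93/2, 48]
L2 α=1/2: [119/4, 581/4, 303/2]
L3 α=1/3: [137/6, 605/6, 319/3]
L4 α=1/4: [389/8, 899/8, 92]
L6 α=1/8: [3771/64, 7605/64, 365/4]
L7 α=1/2: [11259/128, 9077/128, 1073/8]
rounded: [88, 71, 134]


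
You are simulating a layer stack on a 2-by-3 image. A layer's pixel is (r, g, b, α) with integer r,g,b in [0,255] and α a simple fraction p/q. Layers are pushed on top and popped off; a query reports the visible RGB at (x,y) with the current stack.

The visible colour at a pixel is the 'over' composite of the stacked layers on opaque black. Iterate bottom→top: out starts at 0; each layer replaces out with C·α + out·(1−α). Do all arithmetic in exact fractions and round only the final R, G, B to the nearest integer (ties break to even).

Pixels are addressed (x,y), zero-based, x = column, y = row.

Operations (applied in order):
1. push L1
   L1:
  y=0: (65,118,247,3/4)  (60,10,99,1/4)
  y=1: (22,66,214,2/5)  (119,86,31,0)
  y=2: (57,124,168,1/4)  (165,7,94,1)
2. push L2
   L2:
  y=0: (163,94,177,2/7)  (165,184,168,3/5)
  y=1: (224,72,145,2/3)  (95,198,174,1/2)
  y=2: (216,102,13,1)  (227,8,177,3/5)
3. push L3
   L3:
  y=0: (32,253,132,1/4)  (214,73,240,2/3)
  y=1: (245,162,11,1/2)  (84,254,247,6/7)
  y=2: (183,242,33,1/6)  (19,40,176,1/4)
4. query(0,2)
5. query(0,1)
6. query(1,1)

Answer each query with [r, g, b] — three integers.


at x=0,y=2 over L1,L2,L3:
+L1 (α=1/4) → [57/4, 31, 42]
+L2 (α=1) → [216, 102, 13]
+L3 (α=1/6) → [421/2, 376/3, 49/3]
= [210, 125, 16]

query (0,1) [L1,L2,L3] — begin 0,0,0
+L1 (α=2/5) → [44/5, 132/5, 428/5]
+L2 (α=2/3) → [2284/15, 284/5, 626/5]
+L3 (α=1/2) → [5959/30, 547/5, 681/10]
→ [199, 109, 68]

at x=1,y=1 over L1,L2,L3:
+L1 (α=0) → [0, 0, 0]
+L2 (α=1/2) → [95/2, 99, 87]
+L3 (α=6/7) → [1103/14, 1623/7, 1569/7]
→ [79, 232, 224]


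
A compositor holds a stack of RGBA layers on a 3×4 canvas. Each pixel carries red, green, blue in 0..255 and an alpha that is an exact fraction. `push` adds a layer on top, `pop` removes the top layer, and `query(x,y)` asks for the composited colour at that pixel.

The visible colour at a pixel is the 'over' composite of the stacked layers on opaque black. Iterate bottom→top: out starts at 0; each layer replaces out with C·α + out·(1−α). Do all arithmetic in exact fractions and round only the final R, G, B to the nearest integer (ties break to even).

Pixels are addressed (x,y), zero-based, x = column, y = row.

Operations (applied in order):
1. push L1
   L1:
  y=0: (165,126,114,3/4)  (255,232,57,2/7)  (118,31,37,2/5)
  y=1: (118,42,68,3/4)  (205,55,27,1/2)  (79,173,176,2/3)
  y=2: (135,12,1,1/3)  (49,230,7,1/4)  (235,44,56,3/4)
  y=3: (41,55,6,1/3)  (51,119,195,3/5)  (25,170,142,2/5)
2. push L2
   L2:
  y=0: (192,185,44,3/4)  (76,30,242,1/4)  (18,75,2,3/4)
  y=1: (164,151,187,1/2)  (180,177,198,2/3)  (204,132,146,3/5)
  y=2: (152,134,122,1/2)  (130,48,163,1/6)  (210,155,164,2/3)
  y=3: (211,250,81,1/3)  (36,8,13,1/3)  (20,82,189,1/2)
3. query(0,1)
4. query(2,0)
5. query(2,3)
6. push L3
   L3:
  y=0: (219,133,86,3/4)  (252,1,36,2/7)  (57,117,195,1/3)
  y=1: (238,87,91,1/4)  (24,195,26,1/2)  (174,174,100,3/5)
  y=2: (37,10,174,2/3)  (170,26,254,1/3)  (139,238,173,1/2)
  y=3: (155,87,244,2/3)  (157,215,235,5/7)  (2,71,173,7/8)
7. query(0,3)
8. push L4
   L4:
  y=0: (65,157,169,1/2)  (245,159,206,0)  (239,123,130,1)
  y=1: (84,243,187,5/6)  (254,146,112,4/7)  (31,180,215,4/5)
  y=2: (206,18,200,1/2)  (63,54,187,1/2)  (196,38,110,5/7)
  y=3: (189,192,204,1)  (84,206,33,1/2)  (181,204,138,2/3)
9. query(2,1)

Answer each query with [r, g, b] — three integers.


query (0,1) [L1,L2] — begin 0,0,0
L1 α=3/4: [177/2, 63/2, 51]
L2 α=1/2: [505/4, 365/4, 119]
rounded: [126, 91, 119]

query (2,0) [L1,L2] — begin 0,0,0
+L1 (α=2/5) → [236/5, 62/5, 74/5]
+L2 (α=3/4) → [253/10, 1187/20, 26/5]
= [25, 59, 5]

(2,3) stack=L1,L2; from [0,0,0]:
L1 α=2/5: [10, 68, 284/5]
L2 α=1/2: [15, 75, 1229/10]
→ [15, 75, 123]

at x=0,y=3 over L1,L2,L3:
+L1 (α=1/3) → [41/3, 55/3, 2]
+L2 (α=1/3) → [715/9, 860/9, 85/3]
+L3 (α=2/3) → [3505/27, 2426/27, 1549/9]
→ [130, 90, 172]

at x=2,y=1 over L1,L2,L3,L4:
L1 α=2/3: [158/3, 346/3, 352/3]
L2 α=3/5: [2152/15, 376/3, 2018/15]
L3 α=3/5: [12134/75, 2318/15, 8536/75]
L4 α=4/5: [21434/375, 13118/75, 73036/375]
= [57, 175, 195]


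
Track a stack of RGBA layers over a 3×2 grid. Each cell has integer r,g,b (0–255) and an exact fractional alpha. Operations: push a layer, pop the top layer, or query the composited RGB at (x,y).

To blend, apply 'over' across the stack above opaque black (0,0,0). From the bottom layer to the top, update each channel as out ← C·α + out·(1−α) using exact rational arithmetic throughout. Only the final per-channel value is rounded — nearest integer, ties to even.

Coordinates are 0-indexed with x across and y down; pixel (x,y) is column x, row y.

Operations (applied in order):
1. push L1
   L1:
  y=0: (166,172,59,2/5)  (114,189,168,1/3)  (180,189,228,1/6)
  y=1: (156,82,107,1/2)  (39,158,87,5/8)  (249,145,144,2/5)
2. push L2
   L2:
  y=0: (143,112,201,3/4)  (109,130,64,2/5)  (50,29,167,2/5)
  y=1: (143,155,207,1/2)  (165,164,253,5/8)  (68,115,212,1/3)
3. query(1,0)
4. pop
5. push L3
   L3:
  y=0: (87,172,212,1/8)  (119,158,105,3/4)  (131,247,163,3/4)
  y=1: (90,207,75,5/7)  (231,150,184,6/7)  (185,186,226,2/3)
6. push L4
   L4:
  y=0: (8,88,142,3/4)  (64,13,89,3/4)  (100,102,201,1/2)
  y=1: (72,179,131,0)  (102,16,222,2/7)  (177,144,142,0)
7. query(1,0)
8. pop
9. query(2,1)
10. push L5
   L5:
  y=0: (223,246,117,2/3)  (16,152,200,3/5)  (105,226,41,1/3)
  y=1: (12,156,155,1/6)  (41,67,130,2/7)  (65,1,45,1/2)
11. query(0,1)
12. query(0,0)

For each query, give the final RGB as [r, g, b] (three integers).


at x=1,y=0 over L1,L2:
+L1 (α=1/3) → [38, 63, 56]
+L2 (α=2/5) → [332/5, 449/5, 296/5]
= [66, 90, 59]

(1,0) stack=L1,L3,L4; from [0,0,0]:
after L1 α=1/3: [38, 63, 56]
after L3 α=3/4: [395/4, 537/4, 371/4]
after L4 α=3/4: [1163/16, 693/16, 1439/16]
→ [73, 43, 90]

(2,1) stack=L1,L3; from [0,0,0]:
L1 α=2/5: [498/5, 58, 288/5]
L3 α=2/3: [2348/15, 430/3, 2548/15]
→ [157, 143, 170]

query (0,1) [L1,L3,L5] — begin 0,0,0
L1 α=1/2: [78, 41, 107/2]
L3 α=5/7: [606/7, 1117/7, 482/7]
L5 α=1/6: [519/7, 6677/42, 1165/14]
= [74, 159, 83]

(0,0) stack=L1,L3,L5; from [0,0,0]:
+L1 (α=2/5) → [332/5, 344/5, 118/5]
+L3 (α=1/8) → [2759/40, 817/10, 943/20]
+L5 (α=2/3) → [20599/120, 5737/30, 5623/60]
rounded: [172, 191, 94]


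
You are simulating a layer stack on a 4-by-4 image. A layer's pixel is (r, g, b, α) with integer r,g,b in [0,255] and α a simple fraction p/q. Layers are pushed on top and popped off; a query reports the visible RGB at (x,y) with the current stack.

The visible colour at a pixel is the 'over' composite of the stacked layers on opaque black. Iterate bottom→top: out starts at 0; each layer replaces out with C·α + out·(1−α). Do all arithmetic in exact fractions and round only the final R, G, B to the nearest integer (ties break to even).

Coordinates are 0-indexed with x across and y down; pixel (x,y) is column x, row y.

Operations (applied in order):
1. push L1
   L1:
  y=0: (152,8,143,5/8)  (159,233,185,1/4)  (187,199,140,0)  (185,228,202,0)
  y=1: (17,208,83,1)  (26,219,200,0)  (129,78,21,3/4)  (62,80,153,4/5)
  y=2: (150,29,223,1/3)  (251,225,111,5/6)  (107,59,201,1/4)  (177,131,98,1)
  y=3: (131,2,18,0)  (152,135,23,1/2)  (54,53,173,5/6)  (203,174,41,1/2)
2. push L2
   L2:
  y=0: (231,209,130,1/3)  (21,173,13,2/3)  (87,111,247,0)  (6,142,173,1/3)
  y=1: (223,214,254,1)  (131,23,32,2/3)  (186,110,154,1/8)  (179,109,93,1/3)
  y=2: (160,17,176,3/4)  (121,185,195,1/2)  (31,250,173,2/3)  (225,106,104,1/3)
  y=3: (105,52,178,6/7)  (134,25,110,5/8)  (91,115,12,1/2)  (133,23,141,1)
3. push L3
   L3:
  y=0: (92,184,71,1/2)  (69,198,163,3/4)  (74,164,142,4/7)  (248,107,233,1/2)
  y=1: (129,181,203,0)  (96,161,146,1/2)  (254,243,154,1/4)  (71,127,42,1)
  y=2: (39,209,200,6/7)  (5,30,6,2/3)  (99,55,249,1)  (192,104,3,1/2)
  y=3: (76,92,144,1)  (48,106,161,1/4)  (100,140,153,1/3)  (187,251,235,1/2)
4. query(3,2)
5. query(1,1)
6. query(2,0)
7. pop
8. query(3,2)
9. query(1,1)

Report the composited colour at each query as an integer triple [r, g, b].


query (3,2) [L1,L2,L3] — begin 0,0,0
L1 α=1: [177, 131, 98]
L2 α=1/3: [193, 368/3, 100]
L3 α=1/2: [385/2, 340/3, 103/2]
rounded: [192, 113, 52]

(1,1) stack=L1,L2,L3; from [0,0,0]:
+L1 (α=0) → [0, 0, 0]
+L2 (α=2/3) → [262/3, 46/3, 64/3]
+L3 (α=1/2) → [275/3, 529/6, 251/3]
rounded: [92, 88, 84]

(2,0) stack=L1,L2,L3; from [0,0,0]:
after L1 α=0: [0, 0, 0]
after L2 α=0: [0, 0, 0]
after L3 α=4/7: [296/7, 656/7, 568/7]
= [42, 94, 81]

query (3,2) [L1,L2] — begin 0,0,0
+L1 (α=1) → [177, 131, 98]
+L2 (α=1/3) → [193, 368/3, 100]
= [193, 123, 100]

(1,1) stack=L1,L2; from [0,0,0]:
after L1 α=0: [0, 0, 0]
after L2 α=2/3: [262/3, 46/3, 64/3]
= [87, 15, 21]


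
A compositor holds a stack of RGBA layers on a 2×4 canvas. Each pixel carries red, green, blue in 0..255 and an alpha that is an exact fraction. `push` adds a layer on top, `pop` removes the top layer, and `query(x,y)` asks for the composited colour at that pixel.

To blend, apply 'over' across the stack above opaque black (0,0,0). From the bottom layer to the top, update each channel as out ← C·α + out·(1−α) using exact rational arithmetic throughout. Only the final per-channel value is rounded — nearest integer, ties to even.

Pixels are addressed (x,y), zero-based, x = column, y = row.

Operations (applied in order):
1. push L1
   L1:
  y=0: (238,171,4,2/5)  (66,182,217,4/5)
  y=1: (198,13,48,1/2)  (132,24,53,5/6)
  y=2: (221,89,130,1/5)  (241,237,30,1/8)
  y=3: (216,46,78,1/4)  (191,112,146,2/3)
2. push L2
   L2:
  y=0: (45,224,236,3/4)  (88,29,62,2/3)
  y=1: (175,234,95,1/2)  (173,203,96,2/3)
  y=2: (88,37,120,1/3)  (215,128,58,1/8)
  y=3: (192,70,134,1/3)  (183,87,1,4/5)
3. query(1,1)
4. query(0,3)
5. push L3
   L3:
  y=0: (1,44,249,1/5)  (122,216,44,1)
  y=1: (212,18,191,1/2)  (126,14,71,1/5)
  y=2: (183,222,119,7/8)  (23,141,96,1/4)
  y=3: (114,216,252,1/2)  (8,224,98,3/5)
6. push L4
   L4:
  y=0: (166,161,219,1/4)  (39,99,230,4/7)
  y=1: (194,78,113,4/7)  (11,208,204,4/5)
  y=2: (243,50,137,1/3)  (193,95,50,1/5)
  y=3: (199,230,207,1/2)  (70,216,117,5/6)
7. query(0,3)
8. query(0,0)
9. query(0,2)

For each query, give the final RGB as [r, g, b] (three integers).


at x=1,y=1 over L1,L2:
after L1 α=5/6: [110, 20, 265/6]
after L2 α=2/3: [152, 142, 1417/18]
= [152, 142, 79]

(0,3) stack=L1,L2; from [0,0,0]:
after L1 α=1/4: [54, 23/2, 39/2]
after L2 α=1/3: [100, 31, 173/3]
→ [100, 31, 58]

at x=0,y=3 over L1,L2,L3,L4:
+L1 (α=1/4) → [54, 23/2, 39/2]
+L2 (α=1/3) → [100, 31, 173/3]
+L3 (α=1/2) → [107, 247/2, 929/6]
+L4 (α=1/2) → [153, 707/4, 2171/12]
→ [153, 177, 181]

query (0,0) [L1,L2,L3,L4] — begin 0,0,0
L1 α=2/5: [476/5, 342/5, 8/5]
L2 α=3/4: [1151/20, 1851/10, 887/5]
L3 α=1/5: [1156/25, 3922/25, 4793/25]
L4 α=1/4: [3809/50, 15791/100, 9927/50]
→ [76, 158, 199]

at x=0,y=2 over L1,L2,L3,L4:
L1 α=1/5: [221/5, 89/5, 26]
L2 α=1/3: [294/5, 121/5, 172/3]
L3 α=7/8: [6699/40, 7891/40, 2671/24]
L4 α=1/3: [3853/20, 8891/60, 4315/36]
rounded: [193, 148, 120]
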